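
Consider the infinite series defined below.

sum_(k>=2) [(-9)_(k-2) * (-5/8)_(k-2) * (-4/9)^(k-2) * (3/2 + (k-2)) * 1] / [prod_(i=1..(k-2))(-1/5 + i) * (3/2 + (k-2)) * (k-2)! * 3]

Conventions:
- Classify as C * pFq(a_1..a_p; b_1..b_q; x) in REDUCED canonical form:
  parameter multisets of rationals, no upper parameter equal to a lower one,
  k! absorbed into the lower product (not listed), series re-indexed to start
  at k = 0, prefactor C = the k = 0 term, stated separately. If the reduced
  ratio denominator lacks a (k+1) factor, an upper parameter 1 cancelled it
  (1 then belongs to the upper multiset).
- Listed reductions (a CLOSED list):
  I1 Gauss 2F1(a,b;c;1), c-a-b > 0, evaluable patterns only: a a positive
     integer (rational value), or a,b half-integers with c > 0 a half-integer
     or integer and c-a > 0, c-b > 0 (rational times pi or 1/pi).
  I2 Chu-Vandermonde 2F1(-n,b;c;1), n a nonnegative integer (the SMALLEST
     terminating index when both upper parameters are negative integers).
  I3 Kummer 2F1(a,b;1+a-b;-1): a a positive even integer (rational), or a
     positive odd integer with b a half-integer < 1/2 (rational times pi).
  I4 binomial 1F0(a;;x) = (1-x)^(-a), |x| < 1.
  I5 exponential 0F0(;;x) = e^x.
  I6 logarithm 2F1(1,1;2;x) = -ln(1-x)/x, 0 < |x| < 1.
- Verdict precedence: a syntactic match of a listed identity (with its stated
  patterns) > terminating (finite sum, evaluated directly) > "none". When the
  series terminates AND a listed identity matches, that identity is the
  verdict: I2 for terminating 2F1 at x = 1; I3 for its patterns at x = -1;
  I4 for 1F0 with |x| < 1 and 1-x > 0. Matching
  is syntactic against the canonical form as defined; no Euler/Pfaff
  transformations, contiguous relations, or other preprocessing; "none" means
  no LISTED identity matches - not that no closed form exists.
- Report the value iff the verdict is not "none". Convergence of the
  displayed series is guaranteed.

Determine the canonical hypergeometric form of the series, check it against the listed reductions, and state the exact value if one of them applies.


At argument -4/9: a 2F1 with upper {-9, -5/8}, lower {4/5}, scaled by C = 1/3. Verdict: terminating - upper -9 stops the sum at k = 9; the 10 terms are added exactly. Its exact value is -70332790244927729/50069058637529088.

Key observation: x = (-4/9) and k + 3/2 divides numerator and denominator alike; C = 1/3 after cancelling.
Adjacent-term ratio: r(k) = (-4/9) * (k-9) (k-5/8) / [(k+4/5) (k+1)] - poly over poly, x = (-4/9) from leading terms; C = 1/3 at k = 0.


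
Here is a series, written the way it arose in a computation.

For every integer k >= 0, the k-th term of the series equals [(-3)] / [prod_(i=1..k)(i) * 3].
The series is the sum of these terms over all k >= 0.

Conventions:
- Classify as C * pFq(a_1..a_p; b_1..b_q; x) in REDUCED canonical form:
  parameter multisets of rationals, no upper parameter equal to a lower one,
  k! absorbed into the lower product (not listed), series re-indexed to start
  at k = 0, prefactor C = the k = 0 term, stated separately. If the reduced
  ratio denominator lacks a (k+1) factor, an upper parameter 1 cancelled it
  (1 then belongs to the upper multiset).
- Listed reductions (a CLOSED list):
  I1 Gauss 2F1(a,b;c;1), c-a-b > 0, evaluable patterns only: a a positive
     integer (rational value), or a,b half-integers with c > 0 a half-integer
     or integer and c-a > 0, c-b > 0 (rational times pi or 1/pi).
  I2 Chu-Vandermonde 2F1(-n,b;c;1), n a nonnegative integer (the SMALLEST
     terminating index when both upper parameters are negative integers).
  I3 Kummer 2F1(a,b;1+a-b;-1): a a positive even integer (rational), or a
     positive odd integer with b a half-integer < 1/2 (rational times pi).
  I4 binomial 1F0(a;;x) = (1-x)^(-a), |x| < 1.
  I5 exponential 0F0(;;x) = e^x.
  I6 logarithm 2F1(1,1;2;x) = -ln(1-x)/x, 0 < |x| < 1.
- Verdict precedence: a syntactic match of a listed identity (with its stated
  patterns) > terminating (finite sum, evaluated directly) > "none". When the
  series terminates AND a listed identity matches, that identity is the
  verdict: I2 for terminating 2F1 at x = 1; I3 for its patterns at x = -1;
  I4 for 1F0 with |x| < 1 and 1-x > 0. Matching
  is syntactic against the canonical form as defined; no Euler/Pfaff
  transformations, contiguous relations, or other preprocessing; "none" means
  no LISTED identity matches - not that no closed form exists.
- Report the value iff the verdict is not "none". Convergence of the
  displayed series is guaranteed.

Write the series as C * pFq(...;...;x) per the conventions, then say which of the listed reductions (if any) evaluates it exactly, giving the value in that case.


Reduced: x = 1, 0F0, upper = {-}, lower = {-}, C = -1. Verdict at x = 1: the I5 exponential reduction matches (the 0F0 exponential series at x = 1). Sum: (-1) * e^(1).

First insight: with t_0 = -1, the constant factors (prefactor -1) combine into one prefactor.
Ratio: r(k) = 1 * 1 / [(k+1)] ; factor over Q: parameters, x = 1, and C = -1.


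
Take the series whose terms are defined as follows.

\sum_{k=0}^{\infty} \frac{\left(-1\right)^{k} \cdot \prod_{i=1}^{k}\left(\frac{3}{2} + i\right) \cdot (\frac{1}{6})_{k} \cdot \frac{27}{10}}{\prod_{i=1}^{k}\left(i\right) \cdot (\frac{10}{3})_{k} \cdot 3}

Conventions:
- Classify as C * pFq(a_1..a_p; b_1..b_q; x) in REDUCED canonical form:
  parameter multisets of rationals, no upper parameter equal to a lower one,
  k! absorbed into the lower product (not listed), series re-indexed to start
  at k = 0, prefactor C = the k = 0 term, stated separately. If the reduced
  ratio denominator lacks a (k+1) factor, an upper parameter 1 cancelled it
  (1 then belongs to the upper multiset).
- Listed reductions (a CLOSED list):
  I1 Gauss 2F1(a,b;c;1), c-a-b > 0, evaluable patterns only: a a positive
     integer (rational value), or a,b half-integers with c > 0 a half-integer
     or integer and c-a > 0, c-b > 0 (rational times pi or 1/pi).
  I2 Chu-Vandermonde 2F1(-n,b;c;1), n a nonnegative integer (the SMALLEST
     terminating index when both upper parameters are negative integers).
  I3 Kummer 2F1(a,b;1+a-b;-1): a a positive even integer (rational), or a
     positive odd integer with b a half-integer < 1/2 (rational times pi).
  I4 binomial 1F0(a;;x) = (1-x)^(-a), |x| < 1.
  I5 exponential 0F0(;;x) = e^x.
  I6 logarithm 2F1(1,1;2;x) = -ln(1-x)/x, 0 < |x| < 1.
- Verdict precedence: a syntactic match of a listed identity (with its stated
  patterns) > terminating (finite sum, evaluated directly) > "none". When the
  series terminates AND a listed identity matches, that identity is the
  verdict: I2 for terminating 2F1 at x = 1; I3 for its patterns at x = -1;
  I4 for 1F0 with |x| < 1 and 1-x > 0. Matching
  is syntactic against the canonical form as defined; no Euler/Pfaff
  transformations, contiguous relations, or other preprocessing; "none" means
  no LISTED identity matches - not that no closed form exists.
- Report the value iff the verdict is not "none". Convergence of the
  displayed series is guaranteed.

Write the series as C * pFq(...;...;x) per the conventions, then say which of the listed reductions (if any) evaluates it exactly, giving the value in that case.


This is \frac{9}{10} * 2F1(\frac{1}{6}, \frac{5}{2}; \frac{10}{3}; -1) in reduced canonical form. Verdict: none. Every listed pattern misses the 2F1 form at -1, upper {\frac{1}{6}, \frac{5}{2}}.

Key observation: t_0 = \frac{9}{10} here, and the product of the first k integers (C = 9/10, x = -1) is k!.
Step ratio: r(k) = -1 * (k+\frac{1}{6}) (k+\frac{5}{2}) / [(k+\frac{10}{3}) (k+1)] - poly over poly, x = -1 from leading terms; C = \frac{9}{10} at k = 0.


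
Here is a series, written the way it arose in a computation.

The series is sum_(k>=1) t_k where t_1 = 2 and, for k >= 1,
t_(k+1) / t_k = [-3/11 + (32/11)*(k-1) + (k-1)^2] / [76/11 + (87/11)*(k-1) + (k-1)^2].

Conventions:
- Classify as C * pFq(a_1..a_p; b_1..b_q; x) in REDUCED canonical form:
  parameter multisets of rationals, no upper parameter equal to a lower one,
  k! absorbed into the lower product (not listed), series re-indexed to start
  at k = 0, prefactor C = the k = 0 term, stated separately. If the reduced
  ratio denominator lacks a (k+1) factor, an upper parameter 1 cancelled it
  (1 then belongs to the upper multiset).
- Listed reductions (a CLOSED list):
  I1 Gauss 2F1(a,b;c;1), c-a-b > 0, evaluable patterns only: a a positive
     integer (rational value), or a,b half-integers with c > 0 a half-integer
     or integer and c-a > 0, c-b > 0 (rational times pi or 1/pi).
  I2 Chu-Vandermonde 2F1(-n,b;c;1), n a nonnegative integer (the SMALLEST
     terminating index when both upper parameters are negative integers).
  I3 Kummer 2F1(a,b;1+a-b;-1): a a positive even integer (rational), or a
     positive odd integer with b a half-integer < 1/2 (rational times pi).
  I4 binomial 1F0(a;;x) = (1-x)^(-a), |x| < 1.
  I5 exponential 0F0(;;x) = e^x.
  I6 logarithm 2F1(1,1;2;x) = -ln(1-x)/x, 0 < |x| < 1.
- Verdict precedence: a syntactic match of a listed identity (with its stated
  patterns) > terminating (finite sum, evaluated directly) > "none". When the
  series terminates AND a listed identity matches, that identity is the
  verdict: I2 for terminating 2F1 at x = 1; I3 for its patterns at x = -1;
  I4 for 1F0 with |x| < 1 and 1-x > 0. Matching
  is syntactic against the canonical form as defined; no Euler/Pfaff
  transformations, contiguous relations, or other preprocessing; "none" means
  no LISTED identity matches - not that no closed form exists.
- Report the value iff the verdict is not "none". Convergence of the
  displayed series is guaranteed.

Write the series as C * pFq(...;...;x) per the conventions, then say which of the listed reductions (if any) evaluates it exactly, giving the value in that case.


Canonical form: C = 2 times 2F1 with upper {-1/11, 3}, lower {76/11}, x = 1. Verdict: Gauss's theorem (I1) fires (x = 1: the Gamma ratio telescopes since c-a-b = 4 > 0 and a = 3 in Z>0). Its exact value is 5031/2662.

Key step: t_0 being 2, the expanded ratio factors over Q; C = 2, roots give parameters.
Adjacent-term ratio: r(k) = 1 * (k-1/11) (k+3) / [(k+76/11) (k+1)] - poly over poly, x = 1 from leading terms; C = 2 at k = 0.


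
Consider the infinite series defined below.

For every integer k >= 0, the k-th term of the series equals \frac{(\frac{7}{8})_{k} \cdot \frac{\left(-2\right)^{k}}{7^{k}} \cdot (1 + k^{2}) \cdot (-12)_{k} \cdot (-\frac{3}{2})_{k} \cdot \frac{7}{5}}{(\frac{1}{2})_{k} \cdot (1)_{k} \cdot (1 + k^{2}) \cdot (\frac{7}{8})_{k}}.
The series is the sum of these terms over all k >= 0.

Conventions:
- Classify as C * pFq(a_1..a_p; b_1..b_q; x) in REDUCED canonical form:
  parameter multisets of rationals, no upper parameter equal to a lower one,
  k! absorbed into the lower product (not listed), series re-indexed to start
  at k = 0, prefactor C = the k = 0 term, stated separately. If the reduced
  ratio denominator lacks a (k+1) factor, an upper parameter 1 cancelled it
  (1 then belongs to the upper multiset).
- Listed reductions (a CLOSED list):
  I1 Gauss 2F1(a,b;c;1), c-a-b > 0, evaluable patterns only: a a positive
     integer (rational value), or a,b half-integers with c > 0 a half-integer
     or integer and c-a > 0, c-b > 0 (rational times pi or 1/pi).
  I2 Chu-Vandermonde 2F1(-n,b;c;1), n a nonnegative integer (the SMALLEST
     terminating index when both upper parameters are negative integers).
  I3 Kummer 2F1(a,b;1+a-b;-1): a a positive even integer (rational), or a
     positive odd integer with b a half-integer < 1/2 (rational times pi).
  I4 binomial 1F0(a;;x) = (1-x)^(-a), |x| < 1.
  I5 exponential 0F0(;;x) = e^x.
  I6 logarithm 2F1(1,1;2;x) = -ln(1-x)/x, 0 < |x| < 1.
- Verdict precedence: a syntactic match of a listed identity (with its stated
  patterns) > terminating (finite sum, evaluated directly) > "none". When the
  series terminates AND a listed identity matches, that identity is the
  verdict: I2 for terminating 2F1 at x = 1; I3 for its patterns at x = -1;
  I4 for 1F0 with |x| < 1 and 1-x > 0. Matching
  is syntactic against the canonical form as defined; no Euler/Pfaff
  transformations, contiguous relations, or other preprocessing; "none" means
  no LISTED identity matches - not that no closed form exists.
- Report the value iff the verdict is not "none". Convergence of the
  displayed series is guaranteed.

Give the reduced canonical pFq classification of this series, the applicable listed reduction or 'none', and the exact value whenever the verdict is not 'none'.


Canonical form: C = \frac{7}{5} times 2F1 with upper {-12, -\frac{3}{2}}, lower {\frac{1}{2}}, x = -\frac{2}{7}. Verdict: terminating. With -12 upstairs the series is a 13-term polynomial sum; evaluated term by term. Sum: -\frac{23383640562683129}{6683749970054885}.

Key step: t_0 being \frac{7}{5}, the parameter 7/8 appears in both the upper and lower lists and cancels (alongside the other common factor).
Adjacent-term ratio: r(k) = -\frac{2}{7} * (k-12) (k-\frac{3}{2}) / [(k+\frac{1}{2}) (k+1)] - poly over poly, x = -\frac{2}{7} from leading terms; C = \frac{7}{5} at k = 0.


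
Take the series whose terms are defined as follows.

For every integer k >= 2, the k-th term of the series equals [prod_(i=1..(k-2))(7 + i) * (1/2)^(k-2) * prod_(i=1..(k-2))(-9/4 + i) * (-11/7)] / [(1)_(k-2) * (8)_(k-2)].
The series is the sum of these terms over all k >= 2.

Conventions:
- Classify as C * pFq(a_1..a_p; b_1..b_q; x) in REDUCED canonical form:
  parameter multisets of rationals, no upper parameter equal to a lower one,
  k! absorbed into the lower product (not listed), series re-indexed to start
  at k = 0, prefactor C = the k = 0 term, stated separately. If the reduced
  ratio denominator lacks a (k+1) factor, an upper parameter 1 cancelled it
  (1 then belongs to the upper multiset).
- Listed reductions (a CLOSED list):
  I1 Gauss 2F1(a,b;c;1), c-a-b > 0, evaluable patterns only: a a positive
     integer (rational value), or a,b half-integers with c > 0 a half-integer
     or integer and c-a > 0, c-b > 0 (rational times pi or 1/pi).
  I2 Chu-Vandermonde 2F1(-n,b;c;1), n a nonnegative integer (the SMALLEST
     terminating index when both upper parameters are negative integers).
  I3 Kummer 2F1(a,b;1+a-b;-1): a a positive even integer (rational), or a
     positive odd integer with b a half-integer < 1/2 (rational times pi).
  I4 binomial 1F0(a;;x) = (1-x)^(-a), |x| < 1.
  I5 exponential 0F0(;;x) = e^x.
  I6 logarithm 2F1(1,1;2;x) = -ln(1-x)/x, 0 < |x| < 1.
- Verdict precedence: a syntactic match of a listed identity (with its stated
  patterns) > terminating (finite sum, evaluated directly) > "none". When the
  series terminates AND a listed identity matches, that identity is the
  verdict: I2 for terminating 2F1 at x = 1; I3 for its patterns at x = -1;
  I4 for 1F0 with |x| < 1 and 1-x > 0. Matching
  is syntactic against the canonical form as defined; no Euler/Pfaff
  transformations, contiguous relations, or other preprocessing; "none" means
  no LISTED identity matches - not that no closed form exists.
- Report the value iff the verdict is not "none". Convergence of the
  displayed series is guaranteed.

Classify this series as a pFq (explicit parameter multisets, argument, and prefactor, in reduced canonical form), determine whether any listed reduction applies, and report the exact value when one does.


The series (x = 1/2) is 1F0: upper {-5/4}, lower {-}, prefactor -11/7. Verdict: this is the binomial series (I4) (the 1F0 binomial series: exponent 5/4, x = 1/2). Its exact value is (-11/7) * (1/2)^(5/4).

First insight: with t_0 = -11/7, the running product (C = -11/7, x = 1/2) telescopes to a rising factorial.
Adjacent-term ratio: r(k) = (1/2) * (k-5/4) / [(k+1)] - poly over poly, x = (1/2) from leading terms; C = -11/7 at k = 0.


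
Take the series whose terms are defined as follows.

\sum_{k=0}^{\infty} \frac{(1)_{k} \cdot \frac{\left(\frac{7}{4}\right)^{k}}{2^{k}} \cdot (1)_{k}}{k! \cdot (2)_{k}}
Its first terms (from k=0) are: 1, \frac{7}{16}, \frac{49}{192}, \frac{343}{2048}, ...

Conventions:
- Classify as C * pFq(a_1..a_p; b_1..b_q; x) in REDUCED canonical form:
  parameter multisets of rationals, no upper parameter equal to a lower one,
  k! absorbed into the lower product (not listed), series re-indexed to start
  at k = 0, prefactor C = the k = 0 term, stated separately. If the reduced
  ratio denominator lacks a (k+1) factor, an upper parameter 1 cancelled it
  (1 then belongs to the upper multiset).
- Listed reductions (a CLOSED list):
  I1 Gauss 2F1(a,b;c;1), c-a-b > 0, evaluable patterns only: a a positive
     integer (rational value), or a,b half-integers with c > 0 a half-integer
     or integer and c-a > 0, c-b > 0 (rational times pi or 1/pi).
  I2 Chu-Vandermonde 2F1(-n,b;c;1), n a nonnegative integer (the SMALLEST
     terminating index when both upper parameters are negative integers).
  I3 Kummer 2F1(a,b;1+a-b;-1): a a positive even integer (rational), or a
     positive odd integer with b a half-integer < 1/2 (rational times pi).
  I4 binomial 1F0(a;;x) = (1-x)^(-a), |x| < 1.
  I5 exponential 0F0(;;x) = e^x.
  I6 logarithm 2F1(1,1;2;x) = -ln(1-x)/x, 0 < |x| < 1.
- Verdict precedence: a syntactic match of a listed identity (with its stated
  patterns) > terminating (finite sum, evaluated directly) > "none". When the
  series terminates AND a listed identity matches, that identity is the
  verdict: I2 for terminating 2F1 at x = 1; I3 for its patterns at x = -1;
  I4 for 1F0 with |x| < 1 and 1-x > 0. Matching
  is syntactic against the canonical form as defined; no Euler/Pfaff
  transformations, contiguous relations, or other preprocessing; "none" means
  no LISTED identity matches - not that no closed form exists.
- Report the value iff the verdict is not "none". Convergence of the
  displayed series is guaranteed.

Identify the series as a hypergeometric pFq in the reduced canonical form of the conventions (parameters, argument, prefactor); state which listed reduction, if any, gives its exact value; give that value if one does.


This is 1 * 2F1(1, 1; 2; \frac{7}{8}) in reduced canonical form. Verdict: logarithm (I6) fires (the logarithm: parameters (1,1;2), x = \frac{7}{8}). Its exact value is \left(-\frac{8}{7}\right) \cdot \ln\left(\frac{1}{8}\right).

Key step: x = \frac{7}{8} and the two k-th powers (C = 1) combine into one argument.
Adjacent-term ratio: r(k) = \frac{7}{8} * (k+1) (k+1) / [(k+2) (k+1)] - rational; roots negated = parameters, x = \frac{7}{8}, C = 1.


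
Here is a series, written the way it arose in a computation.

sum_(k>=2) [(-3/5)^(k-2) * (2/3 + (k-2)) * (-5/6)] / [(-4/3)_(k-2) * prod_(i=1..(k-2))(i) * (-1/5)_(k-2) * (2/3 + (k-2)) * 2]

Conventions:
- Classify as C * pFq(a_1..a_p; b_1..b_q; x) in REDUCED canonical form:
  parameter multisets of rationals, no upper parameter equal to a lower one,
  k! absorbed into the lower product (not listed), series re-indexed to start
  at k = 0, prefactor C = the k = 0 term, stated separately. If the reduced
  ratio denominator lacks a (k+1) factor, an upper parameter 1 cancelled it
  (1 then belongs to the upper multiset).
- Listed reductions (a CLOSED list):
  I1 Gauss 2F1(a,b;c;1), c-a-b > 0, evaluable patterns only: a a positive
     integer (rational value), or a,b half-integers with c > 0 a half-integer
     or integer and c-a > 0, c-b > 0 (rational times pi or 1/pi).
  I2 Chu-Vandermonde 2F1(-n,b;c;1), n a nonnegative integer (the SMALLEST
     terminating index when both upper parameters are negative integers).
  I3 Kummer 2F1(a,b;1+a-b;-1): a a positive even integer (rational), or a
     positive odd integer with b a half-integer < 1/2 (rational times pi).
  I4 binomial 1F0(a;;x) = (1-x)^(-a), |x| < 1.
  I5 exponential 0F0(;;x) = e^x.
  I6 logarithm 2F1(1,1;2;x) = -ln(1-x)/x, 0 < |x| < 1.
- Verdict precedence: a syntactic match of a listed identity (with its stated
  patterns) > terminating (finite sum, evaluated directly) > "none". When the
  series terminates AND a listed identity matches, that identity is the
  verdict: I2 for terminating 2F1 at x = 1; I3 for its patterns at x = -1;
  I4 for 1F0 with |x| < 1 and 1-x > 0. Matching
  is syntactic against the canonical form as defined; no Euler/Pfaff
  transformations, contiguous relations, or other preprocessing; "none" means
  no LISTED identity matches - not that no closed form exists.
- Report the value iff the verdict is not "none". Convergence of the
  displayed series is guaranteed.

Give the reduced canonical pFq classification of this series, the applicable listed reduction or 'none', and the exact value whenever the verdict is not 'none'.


This is -5/12 * 0F2(-; -4/3, -1/5; -3/5) in reduced canonical form. Verdict: none here - no I1-I6 shape fits x = -3/5 with lower {-4/3, -1/5}.

Structural cue: t_0 being -5/12, the product of the first k integers (prefactor -5/12) is k!.
Consecutive-term ratio: r(k) = (-3/5) * 1 / [(k-4/3) (k-1/5) (k+1)] - rational; roots negated = parameters, x = (-3/5), C = -5/12.


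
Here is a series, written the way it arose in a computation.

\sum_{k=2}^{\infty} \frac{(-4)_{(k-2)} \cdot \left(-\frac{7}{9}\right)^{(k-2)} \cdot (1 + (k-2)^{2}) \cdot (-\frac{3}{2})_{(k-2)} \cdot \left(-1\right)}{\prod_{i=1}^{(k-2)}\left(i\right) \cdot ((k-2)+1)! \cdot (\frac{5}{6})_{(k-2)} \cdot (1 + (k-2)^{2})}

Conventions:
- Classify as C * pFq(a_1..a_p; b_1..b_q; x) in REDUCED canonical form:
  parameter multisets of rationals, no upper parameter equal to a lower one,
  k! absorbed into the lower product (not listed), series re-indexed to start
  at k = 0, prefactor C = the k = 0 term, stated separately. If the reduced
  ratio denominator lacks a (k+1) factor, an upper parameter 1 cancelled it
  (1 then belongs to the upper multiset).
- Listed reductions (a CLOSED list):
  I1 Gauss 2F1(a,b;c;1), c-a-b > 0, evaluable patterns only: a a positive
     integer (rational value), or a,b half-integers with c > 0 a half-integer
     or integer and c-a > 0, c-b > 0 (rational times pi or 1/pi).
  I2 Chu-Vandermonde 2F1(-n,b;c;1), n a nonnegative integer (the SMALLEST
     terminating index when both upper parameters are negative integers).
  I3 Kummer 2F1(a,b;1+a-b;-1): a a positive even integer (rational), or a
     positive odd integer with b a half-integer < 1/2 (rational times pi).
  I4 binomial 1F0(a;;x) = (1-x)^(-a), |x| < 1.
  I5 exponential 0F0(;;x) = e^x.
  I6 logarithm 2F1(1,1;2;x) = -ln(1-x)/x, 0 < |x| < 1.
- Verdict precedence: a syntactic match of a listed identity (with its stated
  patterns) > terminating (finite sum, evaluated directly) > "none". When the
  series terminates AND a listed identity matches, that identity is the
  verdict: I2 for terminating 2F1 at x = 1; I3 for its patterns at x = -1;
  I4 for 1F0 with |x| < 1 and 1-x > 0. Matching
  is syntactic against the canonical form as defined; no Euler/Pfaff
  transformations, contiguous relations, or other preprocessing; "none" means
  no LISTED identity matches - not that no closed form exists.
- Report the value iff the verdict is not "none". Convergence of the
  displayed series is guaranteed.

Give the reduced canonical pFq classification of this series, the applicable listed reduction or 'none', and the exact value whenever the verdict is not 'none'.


Prefactor -1, argument -\frac{7}{9}: 2F2 with upper {-4, -\frac{3}{2}} over lower {\frac{5}{6}, 2}. Verdict: terminating - no listed pattern fits, but -4 in the upper list cuts the series at k = 4; direct evaluation. Hence: \frac{34748299}{23225400}.

Key observation: from the first term -1: the product of the first k integers (C = -1, x = -7/9) is k!.
Consecutive-term ratio: r(k) = -\frac{7}{9} * (k-4) (k-\frac{3}{2}) / [(k+\frac{5}{6}) (k+2) (k+1)] ; factor over Q: parameters, x = -\frac{7}{9}, and C = -1.


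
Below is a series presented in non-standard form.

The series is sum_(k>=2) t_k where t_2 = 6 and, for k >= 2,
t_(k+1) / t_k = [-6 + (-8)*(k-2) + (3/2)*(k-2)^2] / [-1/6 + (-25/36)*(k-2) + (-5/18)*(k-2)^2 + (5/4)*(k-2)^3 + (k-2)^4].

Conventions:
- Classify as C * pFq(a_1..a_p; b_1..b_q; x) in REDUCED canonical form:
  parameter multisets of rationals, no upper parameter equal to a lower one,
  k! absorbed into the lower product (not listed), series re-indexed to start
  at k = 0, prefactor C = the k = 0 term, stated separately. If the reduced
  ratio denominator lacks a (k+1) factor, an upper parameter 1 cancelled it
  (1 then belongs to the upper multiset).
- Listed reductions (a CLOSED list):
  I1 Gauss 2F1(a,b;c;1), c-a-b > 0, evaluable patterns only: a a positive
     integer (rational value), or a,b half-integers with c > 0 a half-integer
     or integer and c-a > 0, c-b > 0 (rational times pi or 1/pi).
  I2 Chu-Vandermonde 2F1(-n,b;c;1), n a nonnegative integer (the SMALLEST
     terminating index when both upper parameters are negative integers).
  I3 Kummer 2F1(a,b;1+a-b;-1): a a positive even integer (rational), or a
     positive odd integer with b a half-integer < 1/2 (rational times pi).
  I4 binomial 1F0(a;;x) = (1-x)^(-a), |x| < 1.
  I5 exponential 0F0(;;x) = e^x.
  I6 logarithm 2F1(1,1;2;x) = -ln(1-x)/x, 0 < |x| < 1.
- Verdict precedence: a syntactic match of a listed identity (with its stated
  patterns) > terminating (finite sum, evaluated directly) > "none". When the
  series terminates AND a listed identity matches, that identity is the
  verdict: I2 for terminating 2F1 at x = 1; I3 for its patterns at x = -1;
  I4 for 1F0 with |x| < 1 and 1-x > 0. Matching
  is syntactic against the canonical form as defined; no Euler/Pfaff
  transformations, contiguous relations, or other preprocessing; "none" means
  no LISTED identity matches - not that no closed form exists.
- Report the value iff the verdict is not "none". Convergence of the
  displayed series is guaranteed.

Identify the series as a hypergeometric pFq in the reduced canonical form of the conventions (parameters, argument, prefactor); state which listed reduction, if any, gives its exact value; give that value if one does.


Classification (C = 6): 1F2 with upper {-6}, lower {-3/4, 1/3}, argument x = 3/2. Verdict: terminating. With -6 upstairs the series is a 7-term polynomial sum; evaluated term by term. Value: -392730693/502775.

First insight: t_0 = 6 here, and roots of the ratio polynomials (C = 6) are the negated parameters.
Adjacent-term ratio: r(k) = (3/2) * (k-6) / [(k-3/4) (k+1/3) (k+1)] ; factor over Q: parameters, x = (3/2), and C = 6.


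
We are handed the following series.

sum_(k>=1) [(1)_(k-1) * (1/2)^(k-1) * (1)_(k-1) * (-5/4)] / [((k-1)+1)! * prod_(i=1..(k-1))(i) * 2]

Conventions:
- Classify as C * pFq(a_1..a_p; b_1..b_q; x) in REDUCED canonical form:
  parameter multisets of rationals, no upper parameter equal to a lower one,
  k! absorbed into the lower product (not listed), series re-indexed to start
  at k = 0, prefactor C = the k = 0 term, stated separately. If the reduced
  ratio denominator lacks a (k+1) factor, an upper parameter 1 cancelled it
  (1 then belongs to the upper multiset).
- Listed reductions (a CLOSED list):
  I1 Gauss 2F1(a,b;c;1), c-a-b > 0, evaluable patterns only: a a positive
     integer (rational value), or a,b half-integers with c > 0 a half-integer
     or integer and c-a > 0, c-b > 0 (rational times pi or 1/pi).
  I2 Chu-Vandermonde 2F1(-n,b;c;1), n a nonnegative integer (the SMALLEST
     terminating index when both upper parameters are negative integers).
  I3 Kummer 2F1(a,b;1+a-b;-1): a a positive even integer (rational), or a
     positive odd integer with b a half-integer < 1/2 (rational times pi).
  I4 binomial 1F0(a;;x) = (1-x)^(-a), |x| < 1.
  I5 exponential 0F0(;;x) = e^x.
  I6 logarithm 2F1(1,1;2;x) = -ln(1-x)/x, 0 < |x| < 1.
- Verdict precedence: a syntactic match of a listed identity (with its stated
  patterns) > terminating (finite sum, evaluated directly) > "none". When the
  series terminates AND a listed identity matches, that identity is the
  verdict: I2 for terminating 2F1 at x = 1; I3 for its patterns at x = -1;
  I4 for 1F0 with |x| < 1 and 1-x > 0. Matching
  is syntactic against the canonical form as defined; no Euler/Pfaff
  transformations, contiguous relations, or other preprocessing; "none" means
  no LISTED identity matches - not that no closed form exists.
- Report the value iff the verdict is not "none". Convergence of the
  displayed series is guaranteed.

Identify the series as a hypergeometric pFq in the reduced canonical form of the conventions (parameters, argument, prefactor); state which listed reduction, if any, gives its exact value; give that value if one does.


Canonical form: C = -5/8 times 2F1 with upper {1, 1}, lower {2}, x = 1/2. Verdict: this is logarithm (I6) (the logarithm: parameters (1,1;2), x = 1/2). Sum: (5/4) * ln(1/2).

Structural cue: with t_0 = -5/8, the constant factors (prefactor -5/8) combine into one prefactor.
Ratio: r(k) = (1/2) * (k+1) (k+1) / [(k+2) (k+1)] ; factor over Q: parameters, x = (1/2), and C = -5/8.


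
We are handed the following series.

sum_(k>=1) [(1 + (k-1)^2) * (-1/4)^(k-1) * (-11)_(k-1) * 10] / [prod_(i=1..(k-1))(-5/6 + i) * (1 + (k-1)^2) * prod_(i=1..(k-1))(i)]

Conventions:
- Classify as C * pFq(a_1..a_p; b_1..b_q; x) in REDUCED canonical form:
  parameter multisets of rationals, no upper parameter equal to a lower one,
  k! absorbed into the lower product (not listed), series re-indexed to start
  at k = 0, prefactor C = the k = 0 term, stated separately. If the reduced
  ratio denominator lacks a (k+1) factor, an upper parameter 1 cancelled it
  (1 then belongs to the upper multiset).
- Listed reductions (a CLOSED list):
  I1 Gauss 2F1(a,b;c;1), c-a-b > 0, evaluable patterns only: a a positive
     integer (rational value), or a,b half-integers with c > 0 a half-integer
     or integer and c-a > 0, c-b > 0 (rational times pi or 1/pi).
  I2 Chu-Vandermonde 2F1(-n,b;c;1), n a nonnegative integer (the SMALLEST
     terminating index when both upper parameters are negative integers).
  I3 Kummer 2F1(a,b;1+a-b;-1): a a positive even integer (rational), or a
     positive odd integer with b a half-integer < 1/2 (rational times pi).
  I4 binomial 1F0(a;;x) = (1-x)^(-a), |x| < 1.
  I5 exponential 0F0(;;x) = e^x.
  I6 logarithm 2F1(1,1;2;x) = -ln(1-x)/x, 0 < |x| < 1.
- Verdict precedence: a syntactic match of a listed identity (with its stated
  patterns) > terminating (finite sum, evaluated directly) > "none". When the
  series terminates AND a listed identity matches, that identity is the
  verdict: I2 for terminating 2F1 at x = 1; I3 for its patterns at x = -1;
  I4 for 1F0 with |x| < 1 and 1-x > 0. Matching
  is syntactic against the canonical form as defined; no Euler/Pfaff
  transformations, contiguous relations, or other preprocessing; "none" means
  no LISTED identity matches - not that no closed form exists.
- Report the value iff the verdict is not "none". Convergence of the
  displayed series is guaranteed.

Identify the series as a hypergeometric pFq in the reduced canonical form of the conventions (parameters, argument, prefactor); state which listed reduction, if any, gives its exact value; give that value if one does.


The series (x = -1/4) is 1F1: upper {-11}, lower {1/6}, prefactor 10. Verdict: terminating. (-11)_k vanishes past k = 11, leaving a 12-term sum, computed directly. Sum: 467649618619031197/1104261868272640.

The tell: with t_0 = 10, the product of the first k integers (C = 10, x = -1/4) is k!.
Consecutive-term ratio: r(k) = (-1/4) * (k-11) / [(k+1/6) (k+1)] - rational; roots negated = parameters, x = (-1/4), C = 10.


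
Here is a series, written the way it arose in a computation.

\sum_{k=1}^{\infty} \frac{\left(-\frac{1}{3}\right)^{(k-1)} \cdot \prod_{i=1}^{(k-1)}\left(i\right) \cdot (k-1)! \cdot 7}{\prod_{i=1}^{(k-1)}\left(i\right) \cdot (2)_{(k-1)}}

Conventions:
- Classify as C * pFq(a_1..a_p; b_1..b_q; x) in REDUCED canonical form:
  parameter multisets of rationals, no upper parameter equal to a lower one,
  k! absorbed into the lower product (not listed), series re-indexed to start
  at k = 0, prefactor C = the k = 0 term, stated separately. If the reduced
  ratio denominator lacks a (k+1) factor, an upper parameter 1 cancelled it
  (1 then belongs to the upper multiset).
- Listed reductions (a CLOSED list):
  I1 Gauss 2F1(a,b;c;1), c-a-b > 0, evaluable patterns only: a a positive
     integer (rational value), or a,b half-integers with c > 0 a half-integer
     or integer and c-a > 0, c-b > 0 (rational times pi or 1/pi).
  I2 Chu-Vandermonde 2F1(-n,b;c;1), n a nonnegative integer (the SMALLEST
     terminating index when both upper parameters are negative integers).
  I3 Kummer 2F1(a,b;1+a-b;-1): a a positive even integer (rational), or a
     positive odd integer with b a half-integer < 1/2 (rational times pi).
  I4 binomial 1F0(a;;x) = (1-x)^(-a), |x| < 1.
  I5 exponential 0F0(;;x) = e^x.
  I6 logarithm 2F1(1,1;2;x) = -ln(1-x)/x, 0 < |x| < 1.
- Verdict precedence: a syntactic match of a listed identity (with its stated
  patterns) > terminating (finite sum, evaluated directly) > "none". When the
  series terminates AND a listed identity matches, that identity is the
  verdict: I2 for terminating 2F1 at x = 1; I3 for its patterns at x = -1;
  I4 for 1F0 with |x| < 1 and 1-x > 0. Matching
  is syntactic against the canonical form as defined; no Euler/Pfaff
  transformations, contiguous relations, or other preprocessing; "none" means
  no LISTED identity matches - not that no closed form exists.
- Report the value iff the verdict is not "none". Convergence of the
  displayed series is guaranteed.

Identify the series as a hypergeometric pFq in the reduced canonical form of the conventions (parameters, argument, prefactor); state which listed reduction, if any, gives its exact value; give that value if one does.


x = -\frac{1}{3} here; the reduced form reads 2F1, upper {1, 1}, lower {2}, C = 7. Verdict (x = -\frac{1}{3}): logarithm (I6) applies (the logarithm: parameters (1,1;2), x = -\frac{1}{3}). Exact value: 21 \cdot \ln\left(\frac{4}{3}\right).

Key step: t_0 being 7, the running product (C = 7) telescopes to a rising factorial.
Ratio: r(k) = -\frac{1}{3} * (k+1) (k+1) / [(k+2) (k+1)] - rational; roots negated = parameters, x = -\frac{1}{3}, C = 7.


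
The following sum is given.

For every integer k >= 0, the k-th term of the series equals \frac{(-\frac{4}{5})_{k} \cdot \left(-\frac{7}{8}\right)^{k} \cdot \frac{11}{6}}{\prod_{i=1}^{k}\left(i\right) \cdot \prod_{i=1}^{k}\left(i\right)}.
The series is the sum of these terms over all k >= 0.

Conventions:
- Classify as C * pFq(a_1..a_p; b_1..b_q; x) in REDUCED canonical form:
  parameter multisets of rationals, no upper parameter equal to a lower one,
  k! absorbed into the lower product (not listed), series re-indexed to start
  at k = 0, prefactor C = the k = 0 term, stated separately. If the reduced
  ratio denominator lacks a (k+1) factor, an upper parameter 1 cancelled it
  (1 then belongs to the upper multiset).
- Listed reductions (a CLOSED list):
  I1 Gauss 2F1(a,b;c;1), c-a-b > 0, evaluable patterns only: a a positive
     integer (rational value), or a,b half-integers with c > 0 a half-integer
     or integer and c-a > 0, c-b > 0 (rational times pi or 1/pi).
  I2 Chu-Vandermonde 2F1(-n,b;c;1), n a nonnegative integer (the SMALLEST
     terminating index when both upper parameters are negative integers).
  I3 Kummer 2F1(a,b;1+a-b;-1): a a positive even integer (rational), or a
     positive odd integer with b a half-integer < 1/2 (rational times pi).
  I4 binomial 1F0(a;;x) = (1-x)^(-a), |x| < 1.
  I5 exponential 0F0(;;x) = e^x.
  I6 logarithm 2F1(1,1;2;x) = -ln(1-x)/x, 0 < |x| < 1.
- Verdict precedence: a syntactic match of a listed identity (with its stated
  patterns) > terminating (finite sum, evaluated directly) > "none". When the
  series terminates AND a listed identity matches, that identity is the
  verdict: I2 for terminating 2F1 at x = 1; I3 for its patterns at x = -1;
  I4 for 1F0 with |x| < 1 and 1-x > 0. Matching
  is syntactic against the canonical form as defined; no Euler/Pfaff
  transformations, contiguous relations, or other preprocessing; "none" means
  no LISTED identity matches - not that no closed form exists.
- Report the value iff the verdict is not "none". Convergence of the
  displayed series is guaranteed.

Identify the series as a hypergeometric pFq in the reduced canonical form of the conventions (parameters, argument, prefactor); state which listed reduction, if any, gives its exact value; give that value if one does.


x = -\frac{7}{8} here; the reduced form reads 1F1, upper {-\frac{4}{5}}, lower {1}, C = \frac{11}{6}. Verdict: none. No listed pattern accepts 1F1(-\frac{4}{5}; 1; -\frac{7}{8}).

First insight: t_0 = \frac{11}{6} here, and the lower running product (C = 11/6, x = -7/8) is a rising factorial.
Term ratio: r(k) = -\frac{7}{8} * (k-\frac{4}{5}) / [(k+1) (k+1)] - rational in k. x = -\frac{7}{8}; t_0 = \frac{11}{6}; negate the roots.


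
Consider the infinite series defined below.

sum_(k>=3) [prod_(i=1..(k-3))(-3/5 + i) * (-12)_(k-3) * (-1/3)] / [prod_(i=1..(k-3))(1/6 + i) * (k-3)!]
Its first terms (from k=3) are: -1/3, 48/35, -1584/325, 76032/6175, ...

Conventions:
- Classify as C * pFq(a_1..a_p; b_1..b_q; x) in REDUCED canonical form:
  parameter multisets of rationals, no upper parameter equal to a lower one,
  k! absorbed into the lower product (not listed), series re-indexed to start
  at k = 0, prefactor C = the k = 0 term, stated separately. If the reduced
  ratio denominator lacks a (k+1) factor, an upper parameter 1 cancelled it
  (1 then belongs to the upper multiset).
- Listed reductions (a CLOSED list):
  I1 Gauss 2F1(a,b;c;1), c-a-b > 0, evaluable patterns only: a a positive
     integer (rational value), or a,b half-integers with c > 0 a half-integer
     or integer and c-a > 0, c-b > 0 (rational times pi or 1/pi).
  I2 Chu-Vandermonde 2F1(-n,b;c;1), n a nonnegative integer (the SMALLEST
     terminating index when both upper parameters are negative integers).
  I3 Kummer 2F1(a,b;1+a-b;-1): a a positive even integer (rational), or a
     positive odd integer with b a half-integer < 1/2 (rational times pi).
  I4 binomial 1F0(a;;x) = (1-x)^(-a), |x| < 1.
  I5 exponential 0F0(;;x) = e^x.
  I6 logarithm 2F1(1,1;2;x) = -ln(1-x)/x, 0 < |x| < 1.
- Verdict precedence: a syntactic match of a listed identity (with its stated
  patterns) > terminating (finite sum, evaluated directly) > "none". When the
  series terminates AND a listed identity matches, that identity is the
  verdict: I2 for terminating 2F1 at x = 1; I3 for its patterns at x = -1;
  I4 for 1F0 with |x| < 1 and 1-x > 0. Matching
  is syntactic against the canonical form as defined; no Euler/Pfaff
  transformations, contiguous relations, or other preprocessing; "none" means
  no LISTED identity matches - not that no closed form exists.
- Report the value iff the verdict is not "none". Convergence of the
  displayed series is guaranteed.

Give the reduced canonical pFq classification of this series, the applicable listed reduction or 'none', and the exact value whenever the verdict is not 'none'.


x = 1 here; the reduced form reads 2F1, upper {-12, 2/5}, lower {7/6}, C = -1/3. Verdict (x = 1): Vandermonde's identity (I2) applies (terminating 2F1 at x = 1 with n = 12, b = 2/5, c = 7/6). Exact value: -6180267302398711826699/66012589771636962890625.

Structural cue: t_0 = -1/3 here, and the lower running product (C = -1/3, x = 1) is a rising factorial.
Term ratio: r(k) = 1 * (k-12) (k+2/5) / [(k+7/6) (k+1)] - rational in k. x = 1; t_0 = -1/3; negate the roots.


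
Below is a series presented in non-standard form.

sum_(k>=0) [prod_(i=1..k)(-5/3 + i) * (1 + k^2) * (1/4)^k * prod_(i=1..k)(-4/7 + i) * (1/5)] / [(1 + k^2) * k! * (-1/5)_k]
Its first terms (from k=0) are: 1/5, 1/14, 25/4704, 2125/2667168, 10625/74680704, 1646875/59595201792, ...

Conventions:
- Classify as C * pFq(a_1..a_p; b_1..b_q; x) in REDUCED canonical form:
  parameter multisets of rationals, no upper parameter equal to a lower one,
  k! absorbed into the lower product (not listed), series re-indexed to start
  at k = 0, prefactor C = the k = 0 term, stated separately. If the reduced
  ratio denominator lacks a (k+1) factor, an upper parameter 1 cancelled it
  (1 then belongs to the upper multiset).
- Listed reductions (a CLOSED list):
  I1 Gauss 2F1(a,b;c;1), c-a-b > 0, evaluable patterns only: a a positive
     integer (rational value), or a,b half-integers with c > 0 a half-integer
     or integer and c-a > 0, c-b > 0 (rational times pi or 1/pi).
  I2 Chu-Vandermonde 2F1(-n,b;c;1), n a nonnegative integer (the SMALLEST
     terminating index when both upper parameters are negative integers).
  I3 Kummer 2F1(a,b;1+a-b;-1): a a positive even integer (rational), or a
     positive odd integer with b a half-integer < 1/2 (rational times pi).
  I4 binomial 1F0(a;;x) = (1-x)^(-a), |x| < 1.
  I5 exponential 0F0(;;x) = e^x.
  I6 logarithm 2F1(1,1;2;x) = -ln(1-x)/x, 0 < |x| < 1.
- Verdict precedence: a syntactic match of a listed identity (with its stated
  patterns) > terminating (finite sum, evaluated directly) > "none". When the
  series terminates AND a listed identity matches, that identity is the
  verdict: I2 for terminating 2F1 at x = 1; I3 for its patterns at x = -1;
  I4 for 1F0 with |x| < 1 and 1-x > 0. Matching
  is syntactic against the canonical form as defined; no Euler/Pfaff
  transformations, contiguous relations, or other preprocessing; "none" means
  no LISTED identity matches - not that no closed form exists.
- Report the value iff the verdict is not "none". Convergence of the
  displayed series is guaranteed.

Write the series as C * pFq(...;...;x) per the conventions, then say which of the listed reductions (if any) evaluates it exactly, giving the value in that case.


First insight: with t_0 = 1/5, the running product (C = 1/5) telescopes to a rising factorial.
Step ratio: r(k) = (1/4) * (k-2/3) (k+3/7) / [(k-1/5) (k+1)] ; factor over Q: parameters, x = (1/4), and C = 1/5.

At argument 1/4: a 2F1 with upper {-2/3, 3/7}, lower {-1/5}, scaled by C = 1/5. Verdict: none. Every listed pattern misses the 2F1 form at 1/4, upper {-2/3, 3/7}.
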